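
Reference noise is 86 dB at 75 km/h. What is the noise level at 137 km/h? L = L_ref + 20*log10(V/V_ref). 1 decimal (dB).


V/V_ref = 137 / 75 = 1.826667
log10(1.826667) = 0.261659
20 * 0.261659 = 5.2332
L = 86 + 5.2332 = 91.2 dB

91.2


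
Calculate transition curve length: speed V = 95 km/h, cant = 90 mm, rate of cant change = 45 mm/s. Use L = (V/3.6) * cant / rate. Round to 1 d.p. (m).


Convert speed: V = 95 / 3.6 = 26.3889 m/s
L = 26.3889 * 90 / 45
L = 2375.0 / 45
L = 52.8 m

52.8


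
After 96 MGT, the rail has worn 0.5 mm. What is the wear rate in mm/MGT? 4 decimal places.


Wear rate = total wear / cumulative tonnage
Rate = 0.5 / 96
Rate = 0.0052 mm/MGT

0.0052


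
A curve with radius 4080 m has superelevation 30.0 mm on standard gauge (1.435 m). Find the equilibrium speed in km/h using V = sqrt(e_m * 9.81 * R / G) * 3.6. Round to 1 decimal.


Convert cant: e = 30.0 mm = 0.0300 m
V_ms = sqrt(0.0300 * 9.81 * 4080 / 1.435)
V_ms = sqrt(836.755401) = 28.9267 m/s
V = 28.9267 * 3.6 = 104.1 km/h

104.1


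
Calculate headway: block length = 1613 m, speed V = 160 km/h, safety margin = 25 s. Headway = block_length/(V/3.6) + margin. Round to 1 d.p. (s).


V = 160 / 3.6 = 44.4444 m/s
Block traversal time = 1613 / 44.4444 = 36.2925 s
Headway = 36.2925 + 25
Headway = 61.3 s

61.3


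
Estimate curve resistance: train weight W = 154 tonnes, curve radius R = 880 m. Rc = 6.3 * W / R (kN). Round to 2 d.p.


Rc = 6.3 * W / R
Rc = 6.3 * 154 / 880
Rc = 970.2 / 880
Rc = 1.10 kN

1.10


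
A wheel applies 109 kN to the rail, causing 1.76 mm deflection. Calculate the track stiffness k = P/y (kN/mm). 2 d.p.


Track stiffness k = P / y
k = 109 / 1.76
k = 61.93 kN/mm

61.93


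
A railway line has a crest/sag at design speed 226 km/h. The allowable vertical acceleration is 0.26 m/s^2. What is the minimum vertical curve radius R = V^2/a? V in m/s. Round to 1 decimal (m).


Convert speed: V = 226 / 3.6 = 62.7778 m/s
V^2 = 3941.0494 m^2/s^2
R_v = 3941.0494 / 0.26
R_v = 15157.9 m

15157.9


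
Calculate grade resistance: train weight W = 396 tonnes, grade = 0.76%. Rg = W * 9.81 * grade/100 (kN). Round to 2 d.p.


Rg = W * 9.81 * grade / 100
Rg = 396 * 9.81 * 0.76 / 100
Rg = 3884.76 * 0.0076
Rg = 29.52 kN

29.52


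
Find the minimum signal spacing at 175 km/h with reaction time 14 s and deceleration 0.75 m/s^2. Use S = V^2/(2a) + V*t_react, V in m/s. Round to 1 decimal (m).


V = 175 / 3.6 = 48.6111 m/s
Braking distance = 48.6111^2 / (2*0.75) = 1575.3601 m
Sighting distance = 48.6111 * 14 = 680.5556 m
S = 1575.3601 + 680.5556 = 2255.9 m

2255.9


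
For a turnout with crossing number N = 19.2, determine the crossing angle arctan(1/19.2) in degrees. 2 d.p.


1/N = 1/19.2 = 0.052083
angle = arctan(0.052083) = 0.052036 rad
angle = 0.052036 * 180/pi = 2.98 degrees

2.98


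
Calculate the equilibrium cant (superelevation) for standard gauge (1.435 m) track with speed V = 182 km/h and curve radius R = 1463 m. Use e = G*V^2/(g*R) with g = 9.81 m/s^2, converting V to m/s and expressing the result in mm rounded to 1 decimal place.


Convert speed: V = 182 / 3.6 = 50.5556 m/s
Apply formula: e = 1.435 * 50.5556^2 / (9.81 * 1463)
e = 1.435 * 2555.8642 / 14352.03
e = 0.25555 m = 255.6 mm

255.6


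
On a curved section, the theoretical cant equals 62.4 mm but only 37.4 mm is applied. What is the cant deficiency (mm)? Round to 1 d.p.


Cant deficiency = equilibrium cant - actual cant
CD = 62.4 - 37.4
CD = 25.0 mm

25.0


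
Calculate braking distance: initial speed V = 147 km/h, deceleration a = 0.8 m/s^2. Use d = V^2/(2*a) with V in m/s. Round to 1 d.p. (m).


Convert speed: V = 147 / 3.6 = 40.8333 m/s
V^2 = 1667.3611
d = 1667.3611 / (2 * 0.8)
d = 1667.3611 / 1.6
d = 1042.1 m

1042.1


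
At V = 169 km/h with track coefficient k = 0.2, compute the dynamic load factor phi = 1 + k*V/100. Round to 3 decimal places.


phi = 1 + k * V / 100
phi = 1 + 0.2 * 169 / 100
phi = 1 + 0.338
phi = 1.338

1.338


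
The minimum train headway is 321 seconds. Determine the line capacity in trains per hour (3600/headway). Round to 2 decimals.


Capacity = 3600 / headway
Capacity = 3600 / 321
Capacity = 11.21 trains/hour

11.21


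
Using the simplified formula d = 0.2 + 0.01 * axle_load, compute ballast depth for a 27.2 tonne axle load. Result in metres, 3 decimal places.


d = 0.2 + 0.01 * 27.2
d = 0.2 + 0.272
d = 0.472 m

0.472


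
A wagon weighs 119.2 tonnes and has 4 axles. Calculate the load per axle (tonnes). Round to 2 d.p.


Load per axle = total weight / number of axles
Load = 119.2 / 4
Load = 29.80 tonnes

29.80


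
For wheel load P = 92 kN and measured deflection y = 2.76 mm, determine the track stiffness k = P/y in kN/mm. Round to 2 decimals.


Track stiffness k = P / y
k = 92 / 2.76
k = 33.33 kN/mm

33.33


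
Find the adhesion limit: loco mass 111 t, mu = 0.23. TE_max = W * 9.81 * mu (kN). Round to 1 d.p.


TE_max = W * g * mu
TE_max = 111 * 9.81 * 0.23
TE_max = 1088.91 * 0.23
TE_max = 250.4 kN

250.4


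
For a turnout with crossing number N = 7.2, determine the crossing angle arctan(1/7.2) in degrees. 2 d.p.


1/N = 1/7.2 = 0.138889
angle = arctan(0.138889) = 0.138006 rad
angle = 0.138006 * 180/pi = 7.91 degrees

7.91


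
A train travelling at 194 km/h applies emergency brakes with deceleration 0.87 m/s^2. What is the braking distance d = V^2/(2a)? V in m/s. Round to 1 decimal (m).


Convert speed: V = 194 / 3.6 = 53.8889 m/s
V^2 = 2904.0123
d = 2904.0123 / (2 * 0.87)
d = 2904.0123 / 1.74
d = 1669.0 m

1669.0


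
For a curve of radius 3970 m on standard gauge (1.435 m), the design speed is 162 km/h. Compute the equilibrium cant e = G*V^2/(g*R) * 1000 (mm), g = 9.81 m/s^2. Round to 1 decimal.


Convert speed: V = 162 / 3.6 = 45.0 m/s
Apply formula: e = 1.435 * 45.0^2 / (9.81 * 3970)
e = 1.435 * 2025.0 / 38945.7
e = 0.074614 m = 74.6 mm

74.6


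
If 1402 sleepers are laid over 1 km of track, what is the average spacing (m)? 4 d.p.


Spacing = 1000 m / number of sleepers
Spacing = 1000 / 1402
Spacing = 0.7133 m

0.7133


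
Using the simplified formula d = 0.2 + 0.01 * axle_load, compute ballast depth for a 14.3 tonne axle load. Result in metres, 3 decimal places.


d = 0.2 + 0.01 * 14.3
d = 0.2 + 0.143
d = 0.343 m

0.343


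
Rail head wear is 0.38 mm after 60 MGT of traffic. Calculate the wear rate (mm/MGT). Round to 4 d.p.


Wear rate = total wear / cumulative tonnage
Rate = 0.38 / 60
Rate = 0.0063 mm/MGT

0.0063


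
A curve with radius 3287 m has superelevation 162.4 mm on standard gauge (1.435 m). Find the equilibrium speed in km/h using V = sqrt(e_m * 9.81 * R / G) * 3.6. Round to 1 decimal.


Convert cant: e = 162.4 mm = 0.1624 m
V_ms = sqrt(0.1624 * 9.81 * 3287 / 1.435)
V_ms = sqrt(3649.243434) = 60.409 m/s
V = 60.409 * 3.6 = 217.5 km/h

217.5


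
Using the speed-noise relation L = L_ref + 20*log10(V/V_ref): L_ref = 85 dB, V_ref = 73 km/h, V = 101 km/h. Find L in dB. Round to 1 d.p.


V/V_ref = 101 / 73 = 1.383562
log10(1.383562) = 0.140999
20 * 0.140999 = 2.82
L = 85 + 2.82 = 87.8 dB

87.8


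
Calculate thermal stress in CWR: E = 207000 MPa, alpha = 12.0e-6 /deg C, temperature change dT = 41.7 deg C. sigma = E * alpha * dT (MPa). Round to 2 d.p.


sigma = E * alpha * dT
sigma = 207000 * 12.0e-6 * 41.7
sigma = 2.484 * 41.7
sigma = 103.58 MPa

103.58


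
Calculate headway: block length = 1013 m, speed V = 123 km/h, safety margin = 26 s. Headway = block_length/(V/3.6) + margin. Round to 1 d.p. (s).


V = 123 / 3.6 = 34.1667 m/s
Block traversal time = 1013 / 34.1667 = 29.6488 s
Headway = 29.6488 + 26
Headway = 55.6 s

55.6


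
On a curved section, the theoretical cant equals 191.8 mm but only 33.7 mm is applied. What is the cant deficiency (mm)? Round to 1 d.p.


Cant deficiency = equilibrium cant - actual cant
CD = 191.8 - 33.7
CD = 158.1 mm

158.1


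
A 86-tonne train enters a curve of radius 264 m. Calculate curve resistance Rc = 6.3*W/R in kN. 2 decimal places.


Rc = 6.3 * W / R
Rc = 6.3 * 86 / 264
Rc = 541.8 / 264
Rc = 2.05 kN

2.05


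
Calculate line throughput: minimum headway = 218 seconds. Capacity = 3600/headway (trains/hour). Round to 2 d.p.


Capacity = 3600 / headway
Capacity = 3600 / 218
Capacity = 16.51 trains/hour

16.51


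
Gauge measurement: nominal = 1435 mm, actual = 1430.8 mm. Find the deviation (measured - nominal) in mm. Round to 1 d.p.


Deviation = measured - nominal
Deviation = 1430.8 - 1435
Deviation = -4.2 mm

-4.2


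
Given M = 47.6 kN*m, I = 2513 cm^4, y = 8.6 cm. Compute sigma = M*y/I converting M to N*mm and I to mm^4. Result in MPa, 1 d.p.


Convert units:
M = 47.6 kN*m = 47600000 N*mm
y = 8.6 cm = 86 mm
I = 2513 cm^4 = 25130000 mm^4
sigma = 47600000 * 86 / 25130000
sigma = 162.9 MPa

162.9


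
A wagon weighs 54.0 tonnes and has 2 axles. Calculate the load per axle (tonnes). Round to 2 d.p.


Load per axle = total weight / number of axles
Load = 54.0 / 2
Load = 27.00 tonnes

27.00


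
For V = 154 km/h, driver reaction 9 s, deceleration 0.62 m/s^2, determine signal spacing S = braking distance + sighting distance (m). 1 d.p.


V = 154 / 3.6 = 42.7778 m/s
Braking distance = 42.7778^2 / (2*0.62) = 1475.7567 m
Sighting distance = 42.7778 * 9 = 385.0 m
S = 1475.7567 + 385.0 = 1860.8 m

1860.8


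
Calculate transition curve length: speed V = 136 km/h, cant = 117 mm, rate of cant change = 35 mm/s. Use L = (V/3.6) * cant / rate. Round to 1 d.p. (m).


Convert speed: V = 136 / 3.6 = 37.7778 m/s
L = 37.7778 * 117 / 35
L = 4420.0 / 35
L = 126.3 m

126.3


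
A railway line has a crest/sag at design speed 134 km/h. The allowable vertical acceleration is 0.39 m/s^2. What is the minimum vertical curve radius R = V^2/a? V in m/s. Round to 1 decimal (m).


Convert speed: V = 134 / 3.6 = 37.2222 m/s
V^2 = 1385.4938 m^2/s^2
R_v = 1385.4938 / 0.39
R_v = 3552.5 m

3552.5


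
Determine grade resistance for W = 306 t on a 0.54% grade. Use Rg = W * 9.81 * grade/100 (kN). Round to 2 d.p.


Rg = W * 9.81 * grade / 100
Rg = 306 * 9.81 * 0.54 / 100
Rg = 3001.86 * 0.0054
Rg = 16.21 kN

16.21


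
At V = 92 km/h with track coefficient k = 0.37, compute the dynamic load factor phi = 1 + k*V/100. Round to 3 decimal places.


phi = 1 + k * V / 100
phi = 1 + 0.37 * 92 / 100
phi = 1 + 0.3404
phi = 1.340

1.340


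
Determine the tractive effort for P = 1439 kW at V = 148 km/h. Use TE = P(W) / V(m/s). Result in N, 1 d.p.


Convert: P = 1439 kW = 1439000 W
V = 148 / 3.6 = 41.1111 m/s
TE = 1439000 / 41.1111
TE = 35002.7 N

35002.7


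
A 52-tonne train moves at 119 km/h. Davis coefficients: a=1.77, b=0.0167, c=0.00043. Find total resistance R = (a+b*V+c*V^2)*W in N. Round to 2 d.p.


b*V = 0.0167 * 119 = 1.9873
c*V^2 = 0.00043 * 14161 = 6.08923
R_per_t = 1.77 + 1.9873 + 6.08923 = 9.84653 N/t
R_total = 9.84653 * 52 = 512.02 N

512.02


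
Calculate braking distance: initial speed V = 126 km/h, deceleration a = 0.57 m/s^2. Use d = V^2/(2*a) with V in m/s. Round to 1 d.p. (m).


Convert speed: V = 126 / 3.6 = 35.0 m/s
V^2 = 1225.0
d = 1225.0 / (2 * 0.57)
d = 1225.0 / 1.14
d = 1074.6 m

1074.6


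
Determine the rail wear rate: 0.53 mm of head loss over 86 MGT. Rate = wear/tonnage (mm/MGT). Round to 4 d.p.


Wear rate = total wear / cumulative tonnage
Rate = 0.53 / 86
Rate = 0.0062 mm/MGT

0.0062


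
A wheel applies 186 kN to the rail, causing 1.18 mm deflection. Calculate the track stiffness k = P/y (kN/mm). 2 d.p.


Track stiffness k = P / y
k = 186 / 1.18
k = 157.63 kN/mm

157.63


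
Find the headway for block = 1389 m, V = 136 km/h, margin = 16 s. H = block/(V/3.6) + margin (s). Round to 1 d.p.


V = 136 / 3.6 = 37.7778 m/s
Block traversal time = 1389 / 37.7778 = 36.7676 s
Headway = 36.7676 + 16
Headway = 52.8 s

52.8


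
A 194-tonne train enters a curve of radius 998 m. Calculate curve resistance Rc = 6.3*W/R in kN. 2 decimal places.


Rc = 6.3 * W / R
Rc = 6.3 * 194 / 998
Rc = 1222.2 / 998
Rc = 1.22 kN

1.22


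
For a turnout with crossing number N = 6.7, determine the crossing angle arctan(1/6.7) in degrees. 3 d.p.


1/N = 1/6.7 = 0.149254
angle = arctan(0.149254) = 0.14816 rad
angle = 0.14816 * 180/pi = 8.489 degrees

8.489


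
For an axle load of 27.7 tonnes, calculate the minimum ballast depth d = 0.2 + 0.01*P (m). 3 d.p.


d = 0.2 + 0.01 * 27.7
d = 0.2 + 0.277
d = 0.477 m

0.477


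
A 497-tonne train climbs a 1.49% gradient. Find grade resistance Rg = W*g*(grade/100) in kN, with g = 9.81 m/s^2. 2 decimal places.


Rg = W * 9.81 * grade / 100
Rg = 497 * 9.81 * 1.49 / 100
Rg = 4875.57 * 0.0149
Rg = 72.65 kN

72.65


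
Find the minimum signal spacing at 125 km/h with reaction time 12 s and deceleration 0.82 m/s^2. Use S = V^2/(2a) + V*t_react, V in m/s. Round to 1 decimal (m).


V = 125 / 3.6 = 34.7222 m/s
Braking distance = 34.7222^2 / (2*0.82) = 735.1419 m
Sighting distance = 34.7222 * 12 = 416.6667 m
S = 735.1419 + 416.6667 = 1151.8 m

1151.8


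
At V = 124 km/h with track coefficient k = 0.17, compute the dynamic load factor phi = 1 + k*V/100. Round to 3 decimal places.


phi = 1 + k * V / 100
phi = 1 + 0.17 * 124 / 100
phi = 1 + 0.2108
phi = 1.211

1.211


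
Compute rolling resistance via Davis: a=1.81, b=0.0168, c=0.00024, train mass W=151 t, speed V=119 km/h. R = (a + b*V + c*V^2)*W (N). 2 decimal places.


b*V = 0.0168 * 119 = 1.9992
c*V^2 = 0.00024 * 14161 = 3.39864
R_per_t = 1.81 + 1.9992 + 3.39864 = 7.20784 N/t
R_total = 7.20784 * 151 = 1088.38 N

1088.38


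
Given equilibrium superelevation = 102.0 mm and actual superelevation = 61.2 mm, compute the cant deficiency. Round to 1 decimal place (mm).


Cant deficiency = equilibrium cant - actual cant
CD = 102.0 - 61.2
CD = 40.8 mm

40.8


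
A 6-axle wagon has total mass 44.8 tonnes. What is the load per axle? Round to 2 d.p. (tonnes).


Load per axle = total weight / number of axles
Load = 44.8 / 6
Load = 7.47 tonnes

7.47


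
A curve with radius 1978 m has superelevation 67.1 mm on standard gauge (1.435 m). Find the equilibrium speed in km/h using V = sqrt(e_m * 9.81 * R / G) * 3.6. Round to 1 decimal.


Convert cant: e = 67.1 mm = 0.0671 m
V_ms = sqrt(0.0671 * 9.81 * 1978 / 1.435)
V_ms = sqrt(907.331344) = 30.1219 m/s
V = 30.1219 * 3.6 = 108.4 km/h

108.4


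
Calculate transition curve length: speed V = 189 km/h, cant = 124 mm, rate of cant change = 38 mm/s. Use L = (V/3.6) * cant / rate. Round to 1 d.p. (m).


Convert speed: V = 189 / 3.6 = 52.5 m/s
L = 52.5 * 124 / 38
L = 6510.0 / 38
L = 171.3 m

171.3


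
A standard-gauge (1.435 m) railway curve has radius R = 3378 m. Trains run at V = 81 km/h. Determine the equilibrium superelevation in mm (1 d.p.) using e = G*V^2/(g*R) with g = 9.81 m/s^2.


Convert speed: V = 81 / 3.6 = 22.5 m/s
Apply formula: e = 1.435 * 22.5^2 / (9.81 * 3378)
e = 1.435 * 506.25 / 33138.18
e = 0.021922 m = 21.9 mm

21.9


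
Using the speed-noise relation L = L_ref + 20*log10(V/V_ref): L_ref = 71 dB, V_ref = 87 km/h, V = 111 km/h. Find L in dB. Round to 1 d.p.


V/V_ref = 111 / 87 = 1.275862
log10(1.275862) = 0.105804
20 * 0.105804 = 2.1161
L = 71 + 2.1161 = 73.1 dB

73.1


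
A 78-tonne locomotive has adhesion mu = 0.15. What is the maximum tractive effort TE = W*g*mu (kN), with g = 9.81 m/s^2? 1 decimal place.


TE_max = W * g * mu
TE_max = 78 * 9.81 * 0.15
TE_max = 765.18 * 0.15
TE_max = 114.8 kN

114.8


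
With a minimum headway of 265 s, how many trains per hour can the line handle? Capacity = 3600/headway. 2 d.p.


Capacity = 3600 / headway
Capacity = 3600 / 265
Capacity = 13.58 trains/hour

13.58


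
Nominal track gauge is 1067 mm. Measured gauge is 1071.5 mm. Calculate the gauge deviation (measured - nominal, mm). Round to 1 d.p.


Deviation = measured - nominal
Deviation = 1071.5 - 1067
Deviation = 4.5 mm

4.5


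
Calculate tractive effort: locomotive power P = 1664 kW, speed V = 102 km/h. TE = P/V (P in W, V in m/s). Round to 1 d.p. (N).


Convert: P = 1664 kW = 1664000 W
V = 102 / 3.6 = 28.3333 m/s
TE = 1664000 / 28.3333
TE = 58729.4 N

58729.4


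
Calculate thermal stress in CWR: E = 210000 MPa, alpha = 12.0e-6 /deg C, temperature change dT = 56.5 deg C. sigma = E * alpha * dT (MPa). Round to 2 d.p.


sigma = E * alpha * dT
sigma = 210000 * 12.0e-6 * 56.5
sigma = 2.52 * 56.5
sigma = 142.38 MPa

142.38


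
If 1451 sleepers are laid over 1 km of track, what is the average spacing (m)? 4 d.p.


Spacing = 1000 m / number of sleepers
Spacing = 1000 / 1451
Spacing = 0.6892 m

0.6892


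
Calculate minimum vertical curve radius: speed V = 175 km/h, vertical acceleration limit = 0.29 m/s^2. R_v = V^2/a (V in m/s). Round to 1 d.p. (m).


Convert speed: V = 175 / 3.6 = 48.6111 m/s
V^2 = 2363.0401 m^2/s^2
R_v = 2363.0401 / 0.29
R_v = 8148.4 m

8148.4


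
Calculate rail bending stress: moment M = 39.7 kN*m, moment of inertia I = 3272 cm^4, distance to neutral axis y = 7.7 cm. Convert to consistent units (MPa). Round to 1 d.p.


Convert units:
M = 39.7 kN*m = 39700000 N*mm
y = 7.7 cm = 77 mm
I = 3272 cm^4 = 32720000 mm^4
sigma = 39700000 * 77 / 32720000
sigma = 93.4 MPa

93.4


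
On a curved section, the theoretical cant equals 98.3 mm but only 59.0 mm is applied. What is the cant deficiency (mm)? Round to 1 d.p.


Cant deficiency = equilibrium cant - actual cant
CD = 98.3 - 59.0
CD = 39.3 mm

39.3


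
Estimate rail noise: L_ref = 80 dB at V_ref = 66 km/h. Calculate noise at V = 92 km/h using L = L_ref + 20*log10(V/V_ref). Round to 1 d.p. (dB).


V/V_ref = 92 / 66 = 1.393939
log10(1.393939) = 0.144244
20 * 0.144244 = 2.8849
L = 80 + 2.8849 = 82.9 dB

82.9


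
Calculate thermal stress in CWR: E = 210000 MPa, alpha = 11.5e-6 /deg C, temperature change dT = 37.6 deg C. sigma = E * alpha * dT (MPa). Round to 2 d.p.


sigma = E * alpha * dT
sigma = 210000 * 11.5e-6 * 37.6
sigma = 2.415 * 37.6
sigma = 90.80 MPa

90.80


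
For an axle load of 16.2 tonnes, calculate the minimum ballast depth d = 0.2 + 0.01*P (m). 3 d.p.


d = 0.2 + 0.01 * 16.2
d = 0.2 + 0.162
d = 0.362 m

0.362


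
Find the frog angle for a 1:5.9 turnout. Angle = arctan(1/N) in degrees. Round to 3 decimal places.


1/N = 1/5.9 = 0.169492
angle = arctan(0.169492) = 0.167896 rad
angle = 0.167896 * 180/pi = 9.620 degrees

9.620


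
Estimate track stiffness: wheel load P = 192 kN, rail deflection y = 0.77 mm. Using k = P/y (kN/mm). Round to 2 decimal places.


Track stiffness k = P / y
k = 192 / 0.77
k = 249.35 kN/mm

249.35


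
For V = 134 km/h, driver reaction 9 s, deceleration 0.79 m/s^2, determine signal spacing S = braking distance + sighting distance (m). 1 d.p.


V = 134 / 3.6 = 37.2222 m/s
Braking distance = 37.2222^2 / (2*0.79) = 876.8948 m
Sighting distance = 37.2222 * 9 = 335.0 m
S = 876.8948 + 335.0 = 1211.9 m

1211.9


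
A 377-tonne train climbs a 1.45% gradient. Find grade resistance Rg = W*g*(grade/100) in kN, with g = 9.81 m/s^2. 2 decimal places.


Rg = W * 9.81 * grade / 100
Rg = 377 * 9.81 * 1.45 / 100
Rg = 3698.37 * 0.0145
Rg = 53.63 kN

53.63


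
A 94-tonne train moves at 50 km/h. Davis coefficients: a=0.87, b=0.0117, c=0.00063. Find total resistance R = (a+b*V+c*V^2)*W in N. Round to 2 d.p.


b*V = 0.0117 * 50 = 0.585
c*V^2 = 0.00063 * 2500 = 1.575
R_per_t = 0.87 + 0.585 + 1.575 = 3.03 N/t
R_total = 3.03 * 94 = 284.82 N

284.82


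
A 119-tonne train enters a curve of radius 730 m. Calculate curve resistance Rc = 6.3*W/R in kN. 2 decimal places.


Rc = 6.3 * W / R
Rc = 6.3 * 119 / 730
Rc = 749.7 / 730
Rc = 1.03 kN

1.03


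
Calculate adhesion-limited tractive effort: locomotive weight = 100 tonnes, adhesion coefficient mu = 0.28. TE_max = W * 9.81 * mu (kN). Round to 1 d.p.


TE_max = W * g * mu
TE_max = 100 * 9.81 * 0.28
TE_max = 981.0 * 0.28
TE_max = 274.7 kN

274.7


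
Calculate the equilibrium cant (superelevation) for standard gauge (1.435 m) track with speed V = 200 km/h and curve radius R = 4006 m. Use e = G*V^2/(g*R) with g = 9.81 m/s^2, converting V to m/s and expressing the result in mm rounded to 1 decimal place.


Convert speed: V = 200 / 3.6 = 55.5556 m/s
Apply formula: e = 1.435 * 55.5556^2 / (9.81 * 4006)
e = 1.435 * 3086.4198 / 39298.86
e = 0.112701 m = 112.7 mm

112.7


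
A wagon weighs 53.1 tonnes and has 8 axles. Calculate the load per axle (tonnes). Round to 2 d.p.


Load per axle = total weight / number of axles
Load = 53.1 / 8
Load = 6.64 tonnes

6.64


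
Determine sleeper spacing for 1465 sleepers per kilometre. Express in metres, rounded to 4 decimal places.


Spacing = 1000 m / number of sleepers
Spacing = 1000 / 1465
Spacing = 0.6826 m

0.6826


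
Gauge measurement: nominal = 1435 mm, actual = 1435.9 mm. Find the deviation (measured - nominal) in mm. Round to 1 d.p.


Deviation = measured - nominal
Deviation = 1435.9 - 1435
Deviation = 0.9 mm

0.9


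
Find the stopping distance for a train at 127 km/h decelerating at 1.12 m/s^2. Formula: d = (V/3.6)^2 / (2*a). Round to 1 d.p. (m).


Convert speed: V = 127 / 3.6 = 35.2778 m/s
V^2 = 1244.5216
d = 1244.5216 / (2 * 1.12)
d = 1244.5216 / 2.24
d = 555.6 m

555.6


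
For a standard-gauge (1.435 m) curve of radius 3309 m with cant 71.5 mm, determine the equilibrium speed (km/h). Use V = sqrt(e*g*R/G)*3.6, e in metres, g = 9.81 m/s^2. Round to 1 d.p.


Convert cant: e = 71.5 mm = 0.0715 m
V_ms = sqrt(0.0715 * 9.81 * 3309 / 1.435)
V_ms = sqrt(1617.409223) = 40.217 m/s
V = 40.217 * 3.6 = 144.8 km/h

144.8


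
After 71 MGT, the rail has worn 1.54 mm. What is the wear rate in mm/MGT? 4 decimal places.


Wear rate = total wear / cumulative tonnage
Rate = 1.54 / 71
Rate = 0.0217 mm/MGT

0.0217


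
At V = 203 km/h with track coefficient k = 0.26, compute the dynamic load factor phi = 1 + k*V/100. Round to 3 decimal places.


phi = 1 + k * V / 100
phi = 1 + 0.26 * 203 / 100
phi = 1 + 0.5278
phi = 1.528

1.528


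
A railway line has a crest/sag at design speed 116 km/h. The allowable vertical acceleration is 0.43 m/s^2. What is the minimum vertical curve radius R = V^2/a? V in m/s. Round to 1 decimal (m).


Convert speed: V = 116 / 3.6 = 32.2222 m/s
V^2 = 1038.2716 m^2/s^2
R_v = 1038.2716 / 0.43
R_v = 2414.6 m

2414.6


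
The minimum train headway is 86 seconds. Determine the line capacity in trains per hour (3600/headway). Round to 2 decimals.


Capacity = 3600 / headway
Capacity = 3600 / 86
Capacity = 41.86 trains/hour

41.86


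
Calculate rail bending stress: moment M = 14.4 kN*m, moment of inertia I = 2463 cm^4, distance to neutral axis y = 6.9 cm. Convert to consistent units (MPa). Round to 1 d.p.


Convert units:
M = 14.4 kN*m = 14400000 N*mm
y = 6.9 cm = 69 mm
I = 2463 cm^4 = 24630000 mm^4
sigma = 14400000 * 69 / 24630000
sigma = 40.3 MPa

40.3


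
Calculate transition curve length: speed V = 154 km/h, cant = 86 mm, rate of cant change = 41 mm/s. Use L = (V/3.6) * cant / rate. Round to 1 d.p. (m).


Convert speed: V = 154 / 3.6 = 42.7778 m/s
L = 42.7778 * 86 / 41
L = 3678.8889 / 41
L = 89.7 m

89.7


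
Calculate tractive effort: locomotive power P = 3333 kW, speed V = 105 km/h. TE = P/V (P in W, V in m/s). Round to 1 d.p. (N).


Convert: P = 3333 kW = 3333000 W
V = 105 / 3.6 = 29.1667 m/s
TE = 3333000 / 29.1667
TE = 114274.3 N

114274.3


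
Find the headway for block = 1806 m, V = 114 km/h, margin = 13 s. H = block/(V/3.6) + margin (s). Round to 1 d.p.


V = 114 / 3.6 = 31.6667 m/s
Block traversal time = 1806 / 31.6667 = 57.0316 s
Headway = 57.0316 + 13
Headway = 70.0 s

70.0


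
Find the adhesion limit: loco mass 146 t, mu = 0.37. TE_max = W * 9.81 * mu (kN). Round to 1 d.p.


TE_max = W * g * mu
TE_max = 146 * 9.81 * 0.37
TE_max = 1432.26 * 0.37
TE_max = 529.9 kN

529.9


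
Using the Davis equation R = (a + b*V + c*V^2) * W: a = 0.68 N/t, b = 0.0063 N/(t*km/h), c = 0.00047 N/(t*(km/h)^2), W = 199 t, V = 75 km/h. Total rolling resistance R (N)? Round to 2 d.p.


b*V = 0.0063 * 75 = 0.4725
c*V^2 = 0.00047 * 5625 = 2.64375
R_per_t = 0.68 + 0.4725 + 2.64375 = 3.79625 N/t
R_total = 3.79625 * 199 = 755.45 N

755.45


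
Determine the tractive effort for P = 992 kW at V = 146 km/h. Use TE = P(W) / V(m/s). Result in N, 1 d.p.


Convert: P = 992 kW = 992000 W
V = 146 / 3.6 = 40.5556 m/s
TE = 992000 / 40.5556
TE = 24460.3 N

24460.3


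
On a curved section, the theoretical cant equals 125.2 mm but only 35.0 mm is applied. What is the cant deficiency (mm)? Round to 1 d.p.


Cant deficiency = equilibrium cant - actual cant
CD = 125.2 - 35.0
CD = 90.2 mm

90.2


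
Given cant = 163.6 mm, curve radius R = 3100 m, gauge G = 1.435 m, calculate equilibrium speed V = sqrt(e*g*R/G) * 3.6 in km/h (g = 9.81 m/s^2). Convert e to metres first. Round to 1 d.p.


Convert cant: e = 163.6 mm = 0.1636 m
V_ms = sqrt(0.1636 * 9.81 * 3100 / 1.435)
V_ms = sqrt(3467.065923) = 58.8818 m/s
V = 58.8818 * 3.6 = 212.0 km/h

212.0


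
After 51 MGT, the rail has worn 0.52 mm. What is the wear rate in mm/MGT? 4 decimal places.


Wear rate = total wear / cumulative tonnage
Rate = 0.52 / 51
Rate = 0.0102 mm/MGT

0.0102


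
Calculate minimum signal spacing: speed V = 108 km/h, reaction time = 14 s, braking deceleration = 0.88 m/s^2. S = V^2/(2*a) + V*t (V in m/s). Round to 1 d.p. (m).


V = 108 / 3.6 = 30.0 m/s
Braking distance = 30.0^2 / (2*0.88) = 511.3636 m
Sighting distance = 30.0 * 14 = 420.0 m
S = 511.3636 + 420.0 = 931.4 m

931.4


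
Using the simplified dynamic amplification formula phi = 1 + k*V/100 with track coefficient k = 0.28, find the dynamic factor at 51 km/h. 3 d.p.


phi = 1 + k * V / 100
phi = 1 + 0.28 * 51 / 100
phi = 1 + 0.1428
phi = 1.143

1.143


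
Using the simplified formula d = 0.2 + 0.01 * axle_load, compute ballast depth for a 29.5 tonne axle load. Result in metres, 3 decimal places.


d = 0.2 + 0.01 * 29.5
d = 0.2 + 0.295
d = 0.495 m

0.495


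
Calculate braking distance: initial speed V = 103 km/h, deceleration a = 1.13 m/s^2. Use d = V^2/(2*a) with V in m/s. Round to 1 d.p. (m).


Convert speed: V = 103 / 3.6 = 28.6111 m/s
V^2 = 818.5957
d = 818.5957 / (2 * 1.13)
d = 818.5957 / 2.26
d = 362.2 m

362.2


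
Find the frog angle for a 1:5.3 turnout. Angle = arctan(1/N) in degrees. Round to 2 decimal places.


1/N = 1/5.3 = 0.188679
angle = arctan(0.188679) = 0.186487 rad
angle = 0.186487 * 180/pi = 10.68 degrees

10.68


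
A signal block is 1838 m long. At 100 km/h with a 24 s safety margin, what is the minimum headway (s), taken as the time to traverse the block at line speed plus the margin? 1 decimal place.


V = 100 / 3.6 = 27.7778 m/s
Block traversal time = 1838 / 27.7778 = 66.168 s
Headway = 66.168 + 24
Headway = 90.2 s

90.2


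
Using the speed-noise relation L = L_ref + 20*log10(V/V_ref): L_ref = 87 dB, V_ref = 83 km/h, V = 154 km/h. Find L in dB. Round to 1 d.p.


V/V_ref = 154 / 83 = 1.855422
log10(1.855422) = 0.268443
20 * 0.268443 = 5.3689
L = 87 + 5.3689 = 92.4 dB

92.4


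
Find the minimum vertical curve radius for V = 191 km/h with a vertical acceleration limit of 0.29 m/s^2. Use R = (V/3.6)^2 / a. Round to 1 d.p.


Convert speed: V = 191 / 3.6 = 53.0556 m/s
V^2 = 2814.892 m^2/s^2
R_v = 2814.892 / 0.29
R_v = 9706.5 m

9706.5


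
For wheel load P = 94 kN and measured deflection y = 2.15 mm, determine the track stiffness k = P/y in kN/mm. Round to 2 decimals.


Track stiffness k = P / y
k = 94 / 2.15
k = 43.72 kN/mm

43.72


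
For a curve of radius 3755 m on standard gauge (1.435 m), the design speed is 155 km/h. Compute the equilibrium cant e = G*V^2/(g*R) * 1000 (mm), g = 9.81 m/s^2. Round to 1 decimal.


Convert speed: V = 155 / 3.6 = 43.0556 m/s
Apply formula: e = 1.435 * 43.0556^2 / (9.81 * 3755)
e = 1.435 * 1853.7809 / 36836.55
e = 0.072216 m = 72.2 mm

72.2


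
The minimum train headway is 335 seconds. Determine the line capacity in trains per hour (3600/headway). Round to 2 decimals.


Capacity = 3600 / headway
Capacity = 3600 / 335
Capacity = 10.75 trains/hour

10.75


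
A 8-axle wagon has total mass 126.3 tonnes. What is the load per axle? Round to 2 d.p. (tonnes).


Load per axle = total weight / number of axles
Load = 126.3 / 8
Load = 15.79 tonnes

15.79


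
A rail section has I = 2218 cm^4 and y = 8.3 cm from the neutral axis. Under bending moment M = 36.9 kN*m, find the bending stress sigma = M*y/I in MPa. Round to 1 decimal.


Convert units:
M = 36.9 kN*m = 36900000 N*mm
y = 8.3 cm = 83 mm
I = 2218 cm^4 = 22180000 mm^4
sigma = 36900000 * 83 / 22180000
sigma = 138.1 MPa

138.1


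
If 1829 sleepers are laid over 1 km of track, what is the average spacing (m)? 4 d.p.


Spacing = 1000 m / number of sleepers
Spacing = 1000 / 1829
Spacing = 0.5467 m

0.5467


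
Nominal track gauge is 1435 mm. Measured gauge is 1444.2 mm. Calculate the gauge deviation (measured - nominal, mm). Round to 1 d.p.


Deviation = measured - nominal
Deviation = 1444.2 - 1435
Deviation = 9.2 mm

9.2


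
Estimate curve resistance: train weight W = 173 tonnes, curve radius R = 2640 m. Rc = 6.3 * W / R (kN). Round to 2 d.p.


Rc = 6.3 * W / R
Rc = 6.3 * 173 / 2640
Rc = 1089.9 / 2640
Rc = 0.41 kN

0.41


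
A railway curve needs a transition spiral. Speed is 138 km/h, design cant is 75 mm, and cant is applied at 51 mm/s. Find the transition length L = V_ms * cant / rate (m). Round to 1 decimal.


Convert speed: V = 138 / 3.6 = 38.3333 m/s
L = 38.3333 * 75 / 51
L = 2875.0 / 51
L = 56.4 m

56.4


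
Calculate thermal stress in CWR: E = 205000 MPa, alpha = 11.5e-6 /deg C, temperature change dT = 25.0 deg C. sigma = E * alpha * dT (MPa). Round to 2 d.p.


sigma = E * alpha * dT
sigma = 205000 * 11.5e-6 * 25.0
sigma = 2.3575 * 25.0
sigma = 58.94 MPa

58.94


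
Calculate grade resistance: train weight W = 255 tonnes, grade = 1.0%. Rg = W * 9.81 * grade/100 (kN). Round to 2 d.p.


Rg = W * 9.81 * grade / 100
Rg = 255 * 9.81 * 1.0 / 100
Rg = 2501.55 * 0.01
Rg = 25.02 kN

25.02


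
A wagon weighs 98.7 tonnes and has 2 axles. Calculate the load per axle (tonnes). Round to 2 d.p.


Load per axle = total weight / number of axles
Load = 98.7 / 2
Load = 49.35 tonnes

49.35


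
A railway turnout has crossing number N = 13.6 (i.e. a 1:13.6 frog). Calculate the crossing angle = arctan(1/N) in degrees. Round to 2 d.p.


1/N = 1/13.6 = 0.073529
angle = arctan(0.073529) = 0.073397 rad
angle = 0.073397 * 180/pi = 4.21 degrees

4.21


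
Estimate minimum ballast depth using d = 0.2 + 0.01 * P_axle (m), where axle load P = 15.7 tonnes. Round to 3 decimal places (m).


d = 0.2 + 0.01 * 15.7
d = 0.2 + 0.157
d = 0.357 m

0.357


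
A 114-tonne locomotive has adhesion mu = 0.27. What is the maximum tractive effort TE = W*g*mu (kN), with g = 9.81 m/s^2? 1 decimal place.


TE_max = W * g * mu
TE_max = 114 * 9.81 * 0.27
TE_max = 1118.34 * 0.27
TE_max = 302.0 kN

302.0


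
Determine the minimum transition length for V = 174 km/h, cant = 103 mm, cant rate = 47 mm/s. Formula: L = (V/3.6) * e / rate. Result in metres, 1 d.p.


Convert speed: V = 174 / 3.6 = 48.3333 m/s
L = 48.3333 * 103 / 47
L = 4978.3333 / 47
L = 105.9 m

105.9


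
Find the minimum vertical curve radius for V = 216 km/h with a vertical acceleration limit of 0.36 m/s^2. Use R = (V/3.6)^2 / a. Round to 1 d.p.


Convert speed: V = 216 / 3.6 = 60.0 m/s
V^2 = 3600.0 m^2/s^2
R_v = 3600.0 / 0.36
R_v = 10000.0 m

10000.0


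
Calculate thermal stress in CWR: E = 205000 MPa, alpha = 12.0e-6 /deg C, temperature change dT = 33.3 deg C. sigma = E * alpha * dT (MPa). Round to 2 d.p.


sigma = E * alpha * dT
sigma = 205000 * 12.0e-6 * 33.3
sigma = 2.46 * 33.3
sigma = 81.92 MPa

81.92


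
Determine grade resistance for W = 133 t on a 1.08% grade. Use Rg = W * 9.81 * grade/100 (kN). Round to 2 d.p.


Rg = W * 9.81 * grade / 100
Rg = 133 * 9.81 * 1.08 / 100
Rg = 1304.73 * 0.0108
Rg = 14.09 kN

14.09


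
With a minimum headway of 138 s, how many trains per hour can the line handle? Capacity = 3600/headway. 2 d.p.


Capacity = 3600 / headway
Capacity = 3600 / 138
Capacity = 26.09 trains/hour

26.09


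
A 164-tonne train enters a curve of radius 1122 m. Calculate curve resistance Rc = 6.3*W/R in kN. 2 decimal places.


Rc = 6.3 * W / R
Rc = 6.3 * 164 / 1122
Rc = 1033.2 / 1122
Rc = 0.92 kN

0.92


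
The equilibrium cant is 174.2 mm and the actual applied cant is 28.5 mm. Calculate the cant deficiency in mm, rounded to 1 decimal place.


Cant deficiency = equilibrium cant - actual cant
CD = 174.2 - 28.5
CD = 145.7 mm

145.7


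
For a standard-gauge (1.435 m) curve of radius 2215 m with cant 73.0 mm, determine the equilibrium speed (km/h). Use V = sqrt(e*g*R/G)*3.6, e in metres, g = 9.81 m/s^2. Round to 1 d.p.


Convert cant: e = 73.0 mm = 0.0730 m
V_ms = sqrt(0.0730 * 9.81 * 2215 / 1.435)
V_ms = sqrt(1105.385331) = 33.2473 m/s
V = 33.2473 * 3.6 = 119.7 km/h

119.7


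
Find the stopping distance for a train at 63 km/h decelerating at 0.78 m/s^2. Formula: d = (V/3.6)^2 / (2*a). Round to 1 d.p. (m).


Convert speed: V = 63 / 3.6 = 17.5 m/s
V^2 = 306.25
d = 306.25 / (2 * 0.78)
d = 306.25 / 1.56
d = 196.3 m

196.3


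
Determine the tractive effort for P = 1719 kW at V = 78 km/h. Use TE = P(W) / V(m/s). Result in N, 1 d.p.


Convert: P = 1719 kW = 1719000 W
V = 78 / 3.6 = 21.6667 m/s
TE = 1719000 / 21.6667
TE = 79338.5 N

79338.5


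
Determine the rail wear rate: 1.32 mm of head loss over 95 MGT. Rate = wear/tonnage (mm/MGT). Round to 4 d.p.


Wear rate = total wear / cumulative tonnage
Rate = 1.32 / 95
Rate = 0.0139 mm/MGT

0.0139


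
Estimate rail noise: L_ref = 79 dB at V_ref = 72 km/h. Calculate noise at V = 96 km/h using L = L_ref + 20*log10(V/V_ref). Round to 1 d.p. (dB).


V/V_ref = 96 / 72 = 1.333333
log10(1.333333) = 0.124939
20 * 0.124939 = 2.4988
L = 79 + 2.4988 = 81.5 dB

81.5


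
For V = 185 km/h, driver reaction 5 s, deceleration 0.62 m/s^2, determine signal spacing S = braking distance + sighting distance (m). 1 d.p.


V = 185 / 3.6 = 51.3889 m/s
Braking distance = 51.3889^2 / (2*0.62) = 2129.6919 m
Sighting distance = 51.3889 * 5 = 256.9444 m
S = 2129.6919 + 256.9444 = 2386.6 m

2386.6


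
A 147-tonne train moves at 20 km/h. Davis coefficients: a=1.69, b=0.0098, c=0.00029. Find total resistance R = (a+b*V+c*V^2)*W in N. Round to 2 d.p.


b*V = 0.0098 * 20 = 0.196
c*V^2 = 0.00029 * 400 = 0.116
R_per_t = 1.69 + 0.196 + 0.116 = 2.002 N/t
R_total = 2.002 * 147 = 294.29 N

294.29


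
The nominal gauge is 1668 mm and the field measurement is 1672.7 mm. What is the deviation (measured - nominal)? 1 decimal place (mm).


Deviation = measured - nominal
Deviation = 1672.7 - 1668
Deviation = 4.7 mm

4.7


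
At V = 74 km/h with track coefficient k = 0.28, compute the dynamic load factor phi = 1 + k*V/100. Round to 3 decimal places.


phi = 1 + k * V / 100
phi = 1 + 0.28 * 74 / 100
phi = 1 + 0.2072
phi = 1.207

1.207


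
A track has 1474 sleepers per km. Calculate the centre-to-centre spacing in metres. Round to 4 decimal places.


Spacing = 1000 m / number of sleepers
Spacing = 1000 / 1474
Spacing = 0.6784 m

0.6784


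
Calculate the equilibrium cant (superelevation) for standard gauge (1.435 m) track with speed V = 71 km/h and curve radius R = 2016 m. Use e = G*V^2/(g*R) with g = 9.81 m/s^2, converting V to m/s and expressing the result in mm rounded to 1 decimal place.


Convert speed: V = 71 / 3.6 = 19.7222 m/s
Apply formula: e = 1.435 * 19.7222^2 / (9.81 * 2016)
e = 1.435 * 388.966 / 19776.96
e = 0.028223 m = 28.2 mm

28.2


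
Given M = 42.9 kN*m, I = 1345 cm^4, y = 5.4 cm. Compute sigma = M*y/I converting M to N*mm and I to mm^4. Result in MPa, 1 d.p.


Convert units:
M = 42.9 kN*m = 42900000 N*mm
y = 5.4 cm = 54 mm
I = 1345 cm^4 = 13450000 mm^4
sigma = 42900000 * 54 / 13450000
sigma = 172.2 MPa

172.2


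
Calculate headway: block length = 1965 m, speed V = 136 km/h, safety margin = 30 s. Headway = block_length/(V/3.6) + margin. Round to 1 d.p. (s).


V = 136 / 3.6 = 37.7778 m/s
Block traversal time = 1965 / 37.7778 = 52.0147 s
Headway = 52.0147 + 30
Headway = 82.0 s

82.0


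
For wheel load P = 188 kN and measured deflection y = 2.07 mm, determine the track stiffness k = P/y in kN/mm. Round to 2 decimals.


Track stiffness k = P / y
k = 188 / 2.07
k = 90.82 kN/mm

90.82


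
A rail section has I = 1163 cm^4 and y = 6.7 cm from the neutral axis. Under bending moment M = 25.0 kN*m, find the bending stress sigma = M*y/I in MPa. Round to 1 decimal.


Convert units:
M = 25.0 kN*m = 25000000 N*mm
y = 6.7 cm = 67 mm
I = 1163 cm^4 = 11630000 mm^4
sigma = 25000000 * 67 / 11630000
sigma = 144.0 MPa

144.0


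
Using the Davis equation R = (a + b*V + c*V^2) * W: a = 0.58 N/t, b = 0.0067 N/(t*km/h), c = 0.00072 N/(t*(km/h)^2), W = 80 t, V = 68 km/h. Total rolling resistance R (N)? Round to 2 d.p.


b*V = 0.0067 * 68 = 0.4556
c*V^2 = 0.00072 * 4624 = 3.32928
R_per_t = 0.58 + 0.4556 + 3.32928 = 4.36488 N/t
R_total = 4.36488 * 80 = 349.19 N

349.19


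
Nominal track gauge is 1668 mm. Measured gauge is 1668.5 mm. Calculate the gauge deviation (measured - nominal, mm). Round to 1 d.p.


Deviation = measured - nominal
Deviation = 1668.5 - 1668
Deviation = 0.5 mm

0.5


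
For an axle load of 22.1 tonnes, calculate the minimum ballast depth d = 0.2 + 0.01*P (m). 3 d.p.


d = 0.2 + 0.01 * 22.1
d = 0.2 + 0.221
d = 0.421 m

0.421


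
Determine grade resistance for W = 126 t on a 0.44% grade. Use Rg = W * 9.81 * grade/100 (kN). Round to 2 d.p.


Rg = W * 9.81 * grade / 100
Rg = 126 * 9.81 * 0.44 / 100
Rg = 1236.06 * 0.0044
Rg = 5.44 kN

5.44


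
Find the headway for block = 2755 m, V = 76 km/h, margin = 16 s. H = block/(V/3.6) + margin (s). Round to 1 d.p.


V = 76 / 3.6 = 21.1111 m/s
Block traversal time = 2755 / 21.1111 = 130.5 s
Headway = 130.5 + 16
Headway = 146.5 s

146.5


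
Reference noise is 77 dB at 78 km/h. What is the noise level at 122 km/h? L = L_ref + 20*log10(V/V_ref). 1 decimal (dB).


V/V_ref = 122 / 78 = 1.564103
log10(1.564103) = 0.194265
20 * 0.194265 = 3.8853
L = 77 + 3.8853 = 80.9 dB

80.9


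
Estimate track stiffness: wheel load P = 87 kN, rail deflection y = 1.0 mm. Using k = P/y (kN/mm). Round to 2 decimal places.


Track stiffness k = P / y
k = 87 / 1.0
k = 87.00 kN/mm

87.00


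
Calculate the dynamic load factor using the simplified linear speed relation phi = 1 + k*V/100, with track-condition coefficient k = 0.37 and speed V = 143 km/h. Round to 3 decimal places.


phi = 1 + k * V / 100
phi = 1 + 0.37 * 143 / 100
phi = 1 + 0.5291
phi = 1.529

1.529


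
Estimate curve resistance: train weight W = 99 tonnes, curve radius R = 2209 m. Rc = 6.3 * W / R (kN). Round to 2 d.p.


Rc = 6.3 * W / R
Rc = 6.3 * 99 / 2209
Rc = 623.7 / 2209
Rc = 0.28 kN

0.28


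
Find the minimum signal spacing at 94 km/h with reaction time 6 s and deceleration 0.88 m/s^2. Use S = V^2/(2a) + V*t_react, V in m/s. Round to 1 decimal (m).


V = 94 / 3.6 = 26.1111 m/s
Braking distance = 26.1111^2 / (2*0.88) = 387.3808 m
Sighting distance = 26.1111 * 6 = 156.6667 m
S = 387.3808 + 156.6667 = 544.0 m

544.0


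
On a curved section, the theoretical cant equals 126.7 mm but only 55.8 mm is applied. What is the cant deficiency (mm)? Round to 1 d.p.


Cant deficiency = equilibrium cant - actual cant
CD = 126.7 - 55.8
CD = 70.9 mm

70.9


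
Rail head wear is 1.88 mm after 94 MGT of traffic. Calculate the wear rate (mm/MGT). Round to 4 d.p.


Wear rate = total wear / cumulative tonnage
Rate = 1.88 / 94
Rate = 0.0200 mm/MGT

0.0200
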